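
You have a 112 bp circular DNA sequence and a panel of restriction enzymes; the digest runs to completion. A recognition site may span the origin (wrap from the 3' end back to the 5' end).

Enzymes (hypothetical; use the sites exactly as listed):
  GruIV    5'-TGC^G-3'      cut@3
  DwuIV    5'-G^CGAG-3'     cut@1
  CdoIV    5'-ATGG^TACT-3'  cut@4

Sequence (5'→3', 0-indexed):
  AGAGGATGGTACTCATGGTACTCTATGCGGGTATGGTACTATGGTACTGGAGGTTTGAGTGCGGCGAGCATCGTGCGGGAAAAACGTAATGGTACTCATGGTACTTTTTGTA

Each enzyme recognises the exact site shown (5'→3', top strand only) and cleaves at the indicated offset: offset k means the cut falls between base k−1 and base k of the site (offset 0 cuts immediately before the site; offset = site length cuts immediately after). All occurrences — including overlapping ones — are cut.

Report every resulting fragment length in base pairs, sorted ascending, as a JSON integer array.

Site scan:
  GruIV (TGCG, off=3): starts [25, 59, 73] → cuts [28, 62, 76]
  DwuIV (GCGAG, off=1): starts [63] → cuts [64]
  CdoIV (ATGGTACT, off=4): starts [5, 14, 32, 40, 88, 97] → cuts [9, 18, 36, 44, 92, 101]

All cut coordinates (distinct, sorted): [9, 18, 28, 36, 44, 62, 64, 76, 92, 101]

Fragment lengths:
  9→18: 9 bp
  18→28: 10 bp
  28→36: 8 bp
  36→44: 8 bp
  44→62: 18 bp
  62→64: 2 bp
  64→76: 12 bp
  76→92: 16 bp
  92→101: 9 bp
  101→9 (wrap): 112-101+9 = 20 bp

[2,8,8,9,9,10,12,16,18,20]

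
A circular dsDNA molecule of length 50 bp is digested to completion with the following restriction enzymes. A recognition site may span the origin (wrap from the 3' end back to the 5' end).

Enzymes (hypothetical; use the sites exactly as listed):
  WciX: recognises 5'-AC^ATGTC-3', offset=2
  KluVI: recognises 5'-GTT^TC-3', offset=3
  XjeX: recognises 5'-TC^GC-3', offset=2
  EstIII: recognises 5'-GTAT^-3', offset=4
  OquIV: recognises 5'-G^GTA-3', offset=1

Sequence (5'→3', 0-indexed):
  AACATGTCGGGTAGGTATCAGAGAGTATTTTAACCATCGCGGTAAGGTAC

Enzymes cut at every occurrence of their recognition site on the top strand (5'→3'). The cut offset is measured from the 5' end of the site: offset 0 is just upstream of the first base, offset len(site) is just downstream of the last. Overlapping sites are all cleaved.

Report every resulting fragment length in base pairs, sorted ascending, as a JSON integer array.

[3,4,4,5,7,7,10,10]

Scan for sites:
  WciX (ACATGTC, off=2): starts [1] → cuts [3]
  KluVI (GTTTC, off=3): no sites
  XjeX (TCGC, off=2): starts [36] → cuts [38]
  EstIII (GTAT, off=4): starts [14, 24] → cuts [18, 28]
  OquIV (GGTA, off=1): starts [9, 13, 40, 45] → cuts [10, 14, 41, 46]

All cut coordinates (distinct, sorted): [3, 10, 14, 18, 28, 38, 41, 46]

Fragment lengths:
  3→10: 7 bp
  10→14: 4 bp
  14→18: 4 bp
  18→28: 10 bp
  28→38: 10 bp
  38→41: 3 bp
  41→46: 5 bp
  46→3 (wrap): 50-46+3 = 7 bp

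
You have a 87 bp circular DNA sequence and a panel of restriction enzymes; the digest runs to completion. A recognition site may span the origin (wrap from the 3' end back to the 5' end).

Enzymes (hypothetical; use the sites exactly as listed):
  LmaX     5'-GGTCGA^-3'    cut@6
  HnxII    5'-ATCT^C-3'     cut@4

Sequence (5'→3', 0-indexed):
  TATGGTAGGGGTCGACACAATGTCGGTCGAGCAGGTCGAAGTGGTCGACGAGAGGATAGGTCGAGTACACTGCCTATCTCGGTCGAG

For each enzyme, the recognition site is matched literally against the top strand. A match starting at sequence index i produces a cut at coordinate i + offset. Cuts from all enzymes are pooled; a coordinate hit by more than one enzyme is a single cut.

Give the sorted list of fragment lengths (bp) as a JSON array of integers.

Site scan:
  LmaX (GGTCGA, off=6): starts [9, 24, 33, 42, 58, 80] → cuts [15, 30, 39, 48, 64, 86]
  HnxII (ATCTC, off=4): starts [75] → cuts [79]

Pooled cuts: [15, 30, 39, 48, 64, 79, 86]

Fragment lengths:
  15→30: 15 bp
  30→39: 9 bp
  39→48: 9 bp
  48→64: 16 bp
  64→79: 15 bp
  79→86: 7 bp
  86→15 (wrap): 87-86+15 = 16 bp

[7,9,9,15,15,16,16]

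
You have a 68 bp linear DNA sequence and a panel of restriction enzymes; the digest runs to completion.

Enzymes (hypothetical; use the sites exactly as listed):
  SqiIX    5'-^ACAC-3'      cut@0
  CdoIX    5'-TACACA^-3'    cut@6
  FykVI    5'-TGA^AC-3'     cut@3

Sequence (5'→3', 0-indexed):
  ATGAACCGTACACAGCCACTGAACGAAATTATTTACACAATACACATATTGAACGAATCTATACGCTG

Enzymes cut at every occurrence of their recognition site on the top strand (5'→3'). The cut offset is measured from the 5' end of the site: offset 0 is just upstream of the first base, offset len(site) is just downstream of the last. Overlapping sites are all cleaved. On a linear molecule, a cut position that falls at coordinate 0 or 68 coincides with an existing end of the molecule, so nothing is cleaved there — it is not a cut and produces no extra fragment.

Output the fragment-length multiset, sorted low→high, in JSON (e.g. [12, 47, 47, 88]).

[2,4,5,5,5,5,6,8,12,16]

Site scan:
  SqiIX (ACAC, off=0): starts [9, 34, 41] → cuts [9, 34, 41]
  CdoIX (TACACA, off=6): starts [8, 33, 40] → cuts [14, 39, 46]
  FykVI (TGAAC, off=3): starts [1, 19, 49] → cuts [4, 22, 52]

All cut coordinates (distinct, sorted): [4, 9, 14, 22, 34, 39, 41, 46, 52]

Fragments:
  [0,4): 4 bp
  [4,9): 5 bp
  [9,14): 5 bp
  [14,22): 8 bp
  [22,34): 12 bp
  [34,39): 5 bp
  [39,41): 2 bp
  [41,46): 5 bp
  [46,52): 6 bp
  [52,68): 16 bp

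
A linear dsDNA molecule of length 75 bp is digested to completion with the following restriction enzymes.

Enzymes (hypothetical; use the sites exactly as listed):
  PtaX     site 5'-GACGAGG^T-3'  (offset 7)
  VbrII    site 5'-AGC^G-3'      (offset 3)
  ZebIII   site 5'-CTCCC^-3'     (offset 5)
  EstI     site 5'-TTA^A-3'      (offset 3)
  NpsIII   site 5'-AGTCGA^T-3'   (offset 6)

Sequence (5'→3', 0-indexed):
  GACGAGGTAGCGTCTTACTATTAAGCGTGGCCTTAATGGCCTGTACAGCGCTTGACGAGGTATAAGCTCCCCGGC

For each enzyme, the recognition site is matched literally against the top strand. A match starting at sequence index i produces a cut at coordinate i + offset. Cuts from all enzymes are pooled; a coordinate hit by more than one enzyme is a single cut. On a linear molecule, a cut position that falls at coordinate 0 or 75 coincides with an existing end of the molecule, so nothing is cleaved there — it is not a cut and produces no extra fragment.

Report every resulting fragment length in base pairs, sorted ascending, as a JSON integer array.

Per-enzyme occurrences:
  PtaX GACGAGGT/7: at [0, 53] ⇒ [7, 60]
  VbrII AGCG/3: at [8, 23, 46] ⇒ [11, 26, 49]
  ZebIII CTCCC/5: at [66] ⇒ [71]
  EstI TTAA/3: at [20, 32] ⇒ [23, 35]
  NpsIII (AGTCGAT, off=6): no sites

All cut coordinates (distinct, sorted): [7, 11, 23, 26, 35, 49, 60, 71]

Fragments:
  [0,7): 7 bp
  [7,11): 4 bp
  [11,23): 12 bp
  [23,26): 3 bp
  [26,35): 9 bp
  [35,49): 14 bp
  [49,60): 11 bp
  [60,71): 11 bp
  [71,75): 4 bp

[3,4,4,7,9,11,11,12,14]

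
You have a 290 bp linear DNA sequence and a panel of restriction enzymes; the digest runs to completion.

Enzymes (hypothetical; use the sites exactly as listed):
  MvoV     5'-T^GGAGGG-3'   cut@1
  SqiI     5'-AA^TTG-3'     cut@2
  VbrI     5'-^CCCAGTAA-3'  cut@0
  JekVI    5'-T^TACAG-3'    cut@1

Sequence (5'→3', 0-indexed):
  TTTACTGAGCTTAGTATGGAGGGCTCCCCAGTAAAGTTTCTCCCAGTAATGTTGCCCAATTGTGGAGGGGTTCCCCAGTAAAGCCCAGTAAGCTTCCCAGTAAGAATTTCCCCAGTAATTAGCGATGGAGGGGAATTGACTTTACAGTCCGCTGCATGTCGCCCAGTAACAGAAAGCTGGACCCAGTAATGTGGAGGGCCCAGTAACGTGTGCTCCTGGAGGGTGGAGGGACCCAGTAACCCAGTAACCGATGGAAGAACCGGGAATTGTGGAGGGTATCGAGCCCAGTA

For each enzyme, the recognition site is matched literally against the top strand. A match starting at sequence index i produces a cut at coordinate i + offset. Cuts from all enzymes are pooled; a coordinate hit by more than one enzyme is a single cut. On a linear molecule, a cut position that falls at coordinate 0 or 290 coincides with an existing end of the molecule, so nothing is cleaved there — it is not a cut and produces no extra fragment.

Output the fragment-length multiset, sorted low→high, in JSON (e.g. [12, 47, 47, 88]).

Scan for sites:
  MvoV TGGAGGG/1: at [16, 62, 125, 191, 216, 223, 269] ⇒ [17, 63, 126, 192, 217, 224, 270]
  SqiI AATTG/2: at [57, 133, 264] ⇒ [59, 135, 266]
  VbrI CCCAGTAA/0: at [26, 41, 73, 83, 95, 110, 161, 181, 198, 231, 239] ⇒ [26, 41, 73, 83, 95, 110, 161, 181, 198, 231, 239]
  JekVI TTACAG/1: at [141] ⇒ [142]

Pooled cuts: [17, 26, 41, 59, 63, 73, 83, 95, 110, 126, 135, 142, 161, 181, 192, 198, 217, 224, 231, 239, 266, 270]

Fragments:
  [0,17): 17 bp
  [17,26): 9 bp
  [26,41): 15 bp
  [41,59): 18 bp
  [59,63): 4 bp
  [63,73): 10 bp
  [73,83): 10 bp
  [83,95): 12 bp
  [95,110): 15 bp
  [110,126): 16 bp
  [126,135): 9 bp
  [135,142): 7 bp
  [142,161): 19 bp
  [161,181): 20 bp
  [181,192): 11 bp
  [192,198): 6 bp
  [198,217): 19 bp
  [217,224): 7 bp
  [224,231): 7 bp
  [231,239): 8 bp
  [239,266): 27 bp
  [266,270): 4 bp
  [270,290): 20 bp

[4,4,6,7,7,7,8,9,9,10,10,11,12,15,15,16,17,18,19,19,20,20,27]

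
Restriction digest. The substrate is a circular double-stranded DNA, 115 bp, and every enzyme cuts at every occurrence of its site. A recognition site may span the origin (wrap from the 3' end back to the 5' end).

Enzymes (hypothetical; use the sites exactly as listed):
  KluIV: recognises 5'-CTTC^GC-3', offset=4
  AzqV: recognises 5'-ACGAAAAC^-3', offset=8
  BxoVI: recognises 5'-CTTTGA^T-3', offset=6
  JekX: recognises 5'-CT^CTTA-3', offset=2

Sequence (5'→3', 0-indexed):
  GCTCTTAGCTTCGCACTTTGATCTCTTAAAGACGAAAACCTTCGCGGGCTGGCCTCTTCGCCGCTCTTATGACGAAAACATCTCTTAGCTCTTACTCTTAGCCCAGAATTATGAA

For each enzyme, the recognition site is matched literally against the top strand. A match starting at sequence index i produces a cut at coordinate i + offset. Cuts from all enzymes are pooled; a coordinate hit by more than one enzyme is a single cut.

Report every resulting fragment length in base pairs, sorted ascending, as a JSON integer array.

[3,4,4,6,6,7,9,9,14,15,16,22]

Site scan:
  KluIV (CTTCGC, off=4): starts [8, 39, 55] → cuts [12, 43, 59]
  AzqV (ACGAAAAC, off=8): starts [31, 71] → cuts [39, 79]
  BxoVI (CTTTGAT, off=6): starts [15] → cuts [21]
  JekX (CTCTTA, off=2): starts [1, 22, 63, 81, 88, 94] → cuts [3, 24, 65, 83, 90, 96]

All cut coordinates (distinct, sorted): [3, 12, 21, 24, 39, 43, 59, 65, 79, 83, 90, 96]

Fragments:
  3→12: 9 bp
  12→21: 9 bp
  21→24: 3 bp
  24→39: 15 bp
  39→43: 4 bp
  43→59: 16 bp
  59→65: 6 bp
  65→79: 14 bp
  79→83: 4 bp
  83→90: 7 bp
  90→96: 6 bp
  96→3 (wrap): 115-96+3 = 22 bp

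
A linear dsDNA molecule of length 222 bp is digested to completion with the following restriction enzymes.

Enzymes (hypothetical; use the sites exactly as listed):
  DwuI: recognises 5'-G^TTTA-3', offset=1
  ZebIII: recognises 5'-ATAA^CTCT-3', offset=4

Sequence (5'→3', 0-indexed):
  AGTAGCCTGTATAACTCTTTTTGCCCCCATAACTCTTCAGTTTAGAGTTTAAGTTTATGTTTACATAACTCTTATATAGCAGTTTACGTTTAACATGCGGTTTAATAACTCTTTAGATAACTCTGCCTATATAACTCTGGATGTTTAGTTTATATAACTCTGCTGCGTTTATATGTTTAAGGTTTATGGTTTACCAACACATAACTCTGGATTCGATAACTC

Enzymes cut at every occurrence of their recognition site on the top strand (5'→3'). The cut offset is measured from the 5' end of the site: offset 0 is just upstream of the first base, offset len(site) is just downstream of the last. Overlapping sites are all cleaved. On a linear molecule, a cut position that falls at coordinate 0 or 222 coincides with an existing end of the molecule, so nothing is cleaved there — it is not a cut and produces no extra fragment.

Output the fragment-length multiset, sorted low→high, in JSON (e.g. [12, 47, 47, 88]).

Per-enzyme occurrences:
  DwuI (GTTTA, off=1): starts [39, 46, 52, 58, 81, 87, 99, 142, 147, 166, 174, 181, 188] → cuts [40, 47, 53, 59, 82, 88, 100, 143, 148, 167, 175, 182, 189]
  ZebIII (ATAACTCT, off=4): starts [10, 28, 64, 104, 116, 130, 153, 200] → cuts [14, 32, 68, 108, 120, 134, 157, 204]

All cut coordinates (distinct, sorted): [14, 32, 40, 47, 53, 59, 68, 82, 88, 100, 108, 120, 134, 143, 148, 157, 167, 175, 182, 189, 204]

Fragments:
  [0,14): 14 bp
  [14,32): 18 bp
  [32,40): 8 bp
  [40,47): 7 bp
  [47,53): 6 bp
  [53,59): 6 bp
  [59,68): 9 bp
  [68,82): 14 bp
  [82,88): 6 bp
  [88,100): 12 bp
  [100,108): 8 bp
  [108,120): 12 bp
  [120,134): 14 bp
  [134,143): 9 bp
  [143,148): 5 bp
  [148,157): 9 bp
  [157,167): 10 bp
  [167,175): 8 bp
  [175,182): 7 bp
  [182,189): 7 bp
  [189,204): 15 bp
  [204,222): 18 bp

[5,6,6,6,7,7,7,8,8,8,9,9,9,10,12,12,14,14,14,15,18,18]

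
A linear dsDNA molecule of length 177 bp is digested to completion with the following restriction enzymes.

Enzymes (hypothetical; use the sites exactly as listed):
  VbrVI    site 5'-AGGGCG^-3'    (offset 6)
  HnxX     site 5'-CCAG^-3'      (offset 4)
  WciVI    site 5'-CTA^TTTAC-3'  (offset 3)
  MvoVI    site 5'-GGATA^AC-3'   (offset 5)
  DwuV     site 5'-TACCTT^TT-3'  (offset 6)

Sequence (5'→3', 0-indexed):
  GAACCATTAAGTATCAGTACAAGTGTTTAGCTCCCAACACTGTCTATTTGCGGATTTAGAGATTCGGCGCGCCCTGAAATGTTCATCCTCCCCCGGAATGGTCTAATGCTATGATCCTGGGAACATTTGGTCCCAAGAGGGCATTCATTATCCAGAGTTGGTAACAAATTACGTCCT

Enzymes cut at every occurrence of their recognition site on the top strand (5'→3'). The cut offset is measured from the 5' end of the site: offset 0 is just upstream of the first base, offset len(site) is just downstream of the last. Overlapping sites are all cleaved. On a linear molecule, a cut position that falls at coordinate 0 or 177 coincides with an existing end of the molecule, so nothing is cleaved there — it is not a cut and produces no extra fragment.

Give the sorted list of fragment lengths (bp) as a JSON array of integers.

Site scan:
  VbrVI (AGGGCG, off=6): no sites
  HnxX (CCAG, off=4): starts [151] → cuts [155]
  WciVI (CTATTTAC, off=3): no sites
  MvoVI (GGATAAC, off=5): no sites
  DwuV (TACCTTTT, off=6): no sites

All cut coordinates (distinct, sorted): [155]

Fragments:
  [0,155): 155 bp
  [155,177): 22 bp

[22,155]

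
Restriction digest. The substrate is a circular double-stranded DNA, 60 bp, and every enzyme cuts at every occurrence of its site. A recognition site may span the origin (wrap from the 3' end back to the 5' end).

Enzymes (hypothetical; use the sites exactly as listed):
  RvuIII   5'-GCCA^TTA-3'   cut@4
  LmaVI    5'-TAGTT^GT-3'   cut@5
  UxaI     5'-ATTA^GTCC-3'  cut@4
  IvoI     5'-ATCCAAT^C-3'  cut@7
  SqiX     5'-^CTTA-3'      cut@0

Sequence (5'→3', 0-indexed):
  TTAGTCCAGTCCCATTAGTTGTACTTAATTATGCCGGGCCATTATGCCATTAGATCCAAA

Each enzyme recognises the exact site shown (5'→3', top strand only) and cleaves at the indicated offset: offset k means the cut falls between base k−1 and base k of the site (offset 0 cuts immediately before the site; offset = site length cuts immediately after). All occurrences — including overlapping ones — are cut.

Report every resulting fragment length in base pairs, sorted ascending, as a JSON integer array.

Per-enzyme occurrences:
  RvuIII (GCCATTA, off=4): starts [37, 45] → cuts [41, 49]
  LmaVI (TAGTTGT, off=5): starts [15] → cuts [20]
  UxaI (ATTAGTCC, off=4): starts [59] → cuts [3]
  IvoI (ATCCAATC, off=7): no sites
  SqiX (CTTA, off=0): starts [23] → cuts [23]

Pooled cuts: [3, 20, 23, 41, 49]

Fragment lengths:
  3→20: 17 bp
  20→23: 3 bp
  23→41: 18 bp
  41→49: 8 bp
  49→3 (wrap): 60-49+3 = 14 bp

[3,8,14,17,18]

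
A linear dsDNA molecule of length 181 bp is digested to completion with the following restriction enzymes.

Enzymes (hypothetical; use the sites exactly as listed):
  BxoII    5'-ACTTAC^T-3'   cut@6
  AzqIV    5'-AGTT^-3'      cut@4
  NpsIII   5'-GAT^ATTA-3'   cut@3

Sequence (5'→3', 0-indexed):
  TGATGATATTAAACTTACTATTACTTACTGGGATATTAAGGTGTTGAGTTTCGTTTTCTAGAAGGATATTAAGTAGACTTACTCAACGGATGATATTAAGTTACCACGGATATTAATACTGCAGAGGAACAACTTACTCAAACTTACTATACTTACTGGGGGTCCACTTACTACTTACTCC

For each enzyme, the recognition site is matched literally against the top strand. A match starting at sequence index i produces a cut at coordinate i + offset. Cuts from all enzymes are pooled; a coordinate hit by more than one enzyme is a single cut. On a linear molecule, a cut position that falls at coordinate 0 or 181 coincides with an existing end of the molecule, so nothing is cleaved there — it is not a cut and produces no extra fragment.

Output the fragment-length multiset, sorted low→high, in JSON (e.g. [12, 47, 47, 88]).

Scan for sites:
  BxoII (ACTTACT, off=6): starts [12, 22, 76, 131, 141, 150, 165, 172] → cuts [18, 28, 82, 137, 147, 156, 171, 178]
  AzqIV (AGTT, off=4): starts [46, 98] → cuts [50, 102]
  NpsIII (GATATTA, off=3): starts [4, 31, 64, 91, 108] → cuts [7, 34, 67, 94, 111]

Pooled cuts: [7, 18, 28, 34, 50, 67, 82, 94, 102, 111, 137, 147, 156, 171, 178]

Fragment lengths:
  [0,7): 7 bp
  [7,18): 11 bp
  [18,28): 10 bp
  [28,34): 6 bp
  [34,50): 16 bp
  [50,67): 17 bp
  [67,82): 15 bp
  [82,94): 12 bp
  [94,102): 8 bp
  [102,111): 9 bp
  [111,137): 26 bp
  [137,147): 10 bp
  [147,156): 9 bp
  [156,171): 15 bp
  [171,178): 7 bp
  [178,181): 3 bp

[3,6,7,7,8,9,9,10,10,11,12,15,15,16,17,26]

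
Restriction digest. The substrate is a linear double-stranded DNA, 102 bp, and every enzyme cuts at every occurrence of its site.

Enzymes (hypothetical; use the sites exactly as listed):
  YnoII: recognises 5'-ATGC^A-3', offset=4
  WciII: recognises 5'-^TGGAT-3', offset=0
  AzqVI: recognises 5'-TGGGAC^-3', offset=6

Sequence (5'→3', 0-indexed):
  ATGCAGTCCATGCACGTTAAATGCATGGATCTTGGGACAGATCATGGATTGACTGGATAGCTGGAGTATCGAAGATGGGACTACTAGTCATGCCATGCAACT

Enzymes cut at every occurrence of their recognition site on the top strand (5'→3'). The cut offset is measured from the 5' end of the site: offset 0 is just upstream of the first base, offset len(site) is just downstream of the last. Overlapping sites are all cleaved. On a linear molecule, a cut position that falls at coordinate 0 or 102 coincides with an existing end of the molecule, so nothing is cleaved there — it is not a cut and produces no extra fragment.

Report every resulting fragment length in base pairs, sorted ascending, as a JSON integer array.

[1,4,4,6,9,9,11,13,17,28]

Per-enzyme occurrences:
  YnoII ATGCA/4: at [0, 9, 20, 94] ⇒ [4, 13, 24, 98]
  WciII TGGAT/0: at [25, 44, 53] ⇒ [25, 44, 53]
  AzqVI TGGGAC/6: at [32, 75] ⇒ [38, 81]

All cut coordinates (distinct, sorted): [4, 13, 24, 25, 38, 44, 53, 81, 98]

Fragments:
  [0,4): 4 bp
  [4,13): 9 bp
  [13,24): 11 bp
  [24,25): 1 bp
  [25,38): 13 bp
  [38,44): 6 bp
  [44,53): 9 bp
  [53,81): 28 bp
  [81,98): 17 bp
  [98,102): 4 bp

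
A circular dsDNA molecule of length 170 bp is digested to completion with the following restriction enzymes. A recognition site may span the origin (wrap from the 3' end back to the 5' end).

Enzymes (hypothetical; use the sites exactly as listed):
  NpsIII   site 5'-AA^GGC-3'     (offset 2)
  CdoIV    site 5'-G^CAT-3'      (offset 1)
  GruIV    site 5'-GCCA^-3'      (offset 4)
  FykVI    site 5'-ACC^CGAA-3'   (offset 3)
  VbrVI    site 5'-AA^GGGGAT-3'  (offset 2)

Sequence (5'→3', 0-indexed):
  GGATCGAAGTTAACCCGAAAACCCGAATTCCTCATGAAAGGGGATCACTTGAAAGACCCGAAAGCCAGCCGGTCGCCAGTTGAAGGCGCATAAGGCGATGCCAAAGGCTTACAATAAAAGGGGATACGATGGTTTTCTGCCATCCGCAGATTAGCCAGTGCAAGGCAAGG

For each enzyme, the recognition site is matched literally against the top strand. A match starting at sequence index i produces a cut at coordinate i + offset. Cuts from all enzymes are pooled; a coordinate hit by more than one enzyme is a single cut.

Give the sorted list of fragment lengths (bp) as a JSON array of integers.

[2,4,5,5,6,6,8,9,10,11,14,15,16,17,19,23]

Per-enzyme occurrences:
  NpsIII (AAGGC, off=2): starts [82, 91, 103, 161] → cuts [84, 93, 105, 163]
  CdoIV (GCAT, off=1): starts [87] → cuts [88]
  GruIV (GCCA, off=4): starts [63, 74, 99, 138, 153] → cuts [67, 78, 103, 142, 157]
  FykVI (ACCCGAA, off=3): starts [12, 20, 55] → cuts [15, 23, 58]
  VbrVI (AAGGGGAT, off=2): starts [37, 117, 166] → cuts [39, 119, 168]

All cut coordinates (distinct, sorted): [15, 23, 39, 58, 67, 78, 84, 88, 93, 103, 105, 119, 142, 157, 163, 168]

Fragment lengths:
  15→23: 8 bp
  23→39: 16 bp
  39→58: 19 bp
  58→67: 9 bp
  67→78: 11 bp
  78→84: 6 bp
  84→88: 4 bp
  88→93: 5 bp
  93→103: 10 bp
  103→105: 2 bp
  105→119: 14 bp
  119→142: 23 bp
  142→157: 15 bp
  157→163: 6 bp
  163→168: 5 bp
  168→15 (wrap): 170-168+15 = 17 bp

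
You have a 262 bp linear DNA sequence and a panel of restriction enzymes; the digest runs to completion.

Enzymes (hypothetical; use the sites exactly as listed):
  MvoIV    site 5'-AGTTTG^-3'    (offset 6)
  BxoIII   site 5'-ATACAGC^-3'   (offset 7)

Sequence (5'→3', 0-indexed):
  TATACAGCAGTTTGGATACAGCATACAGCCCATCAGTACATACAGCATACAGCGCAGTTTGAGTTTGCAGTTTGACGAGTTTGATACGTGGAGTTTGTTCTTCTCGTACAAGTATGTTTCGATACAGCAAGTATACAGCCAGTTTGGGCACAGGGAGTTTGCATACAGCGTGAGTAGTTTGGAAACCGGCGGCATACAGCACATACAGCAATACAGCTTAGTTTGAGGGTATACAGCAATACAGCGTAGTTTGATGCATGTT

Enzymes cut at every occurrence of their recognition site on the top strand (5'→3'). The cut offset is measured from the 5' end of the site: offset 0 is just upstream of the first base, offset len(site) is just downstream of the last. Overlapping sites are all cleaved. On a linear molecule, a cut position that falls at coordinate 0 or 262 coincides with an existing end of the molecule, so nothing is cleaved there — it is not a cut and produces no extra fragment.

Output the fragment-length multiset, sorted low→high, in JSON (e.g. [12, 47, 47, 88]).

Scan for sites:
  MvoIV AGTTTG/6: at [8, 55, 61, 68, 77, 91, 140, 155, 175, 219, 247] ⇒ [14, 61, 67, 74, 83, 97, 146, 161, 181, 225, 253]
  BxoIII ATACAGC/7: at [1, 15, 22, 39, 46, 121, 132, 162, 193, 202, 210, 230, 238] ⇒ [8, 22, 29, 46, 53, 128, 139, 169, 200, 209, 217, 237, 245]

All cut coordinates (distinct, sorted): [8, 14, 22, 29, 46, 53, 61, 67, 74, 83, 97, 128, 139, 146, 161, 169, 181, 200, 209, 217, 225, 237, 245, 253]

Fragments:
  [0,8): 8 bp
  [8,14): 6 bp
  [14,22): 8 bp
  [22,29): 7 bp
  [29,46): 17 bp
  [46,53): 7 bp
  [53,61): 8 bp
  [61,67): 6 bp
  [67,74): 7 bp
  [74,83): 9 bp
  [83,97): 14 bp
  [97,128): 31 bp
  [128,139): 11 bp
  [139,146): 7 bp
  [146,161): 15 bp
  [161,169): 8 bp
  [169,181): 12 bp
  [181,200): 19 bp
  [200,209): 9 bp
  [209,217): 8 bp
  [217,225): 8 bp
  [225,237): 12 bp
  [237,245): 8 bp
  [245,253): 8 bp
  [253,262): 9 bp

[6,6,7,7,7,7,8,8,8,8,8,8,8,8,9,9,9,11,12,12,14,15,17,19,31]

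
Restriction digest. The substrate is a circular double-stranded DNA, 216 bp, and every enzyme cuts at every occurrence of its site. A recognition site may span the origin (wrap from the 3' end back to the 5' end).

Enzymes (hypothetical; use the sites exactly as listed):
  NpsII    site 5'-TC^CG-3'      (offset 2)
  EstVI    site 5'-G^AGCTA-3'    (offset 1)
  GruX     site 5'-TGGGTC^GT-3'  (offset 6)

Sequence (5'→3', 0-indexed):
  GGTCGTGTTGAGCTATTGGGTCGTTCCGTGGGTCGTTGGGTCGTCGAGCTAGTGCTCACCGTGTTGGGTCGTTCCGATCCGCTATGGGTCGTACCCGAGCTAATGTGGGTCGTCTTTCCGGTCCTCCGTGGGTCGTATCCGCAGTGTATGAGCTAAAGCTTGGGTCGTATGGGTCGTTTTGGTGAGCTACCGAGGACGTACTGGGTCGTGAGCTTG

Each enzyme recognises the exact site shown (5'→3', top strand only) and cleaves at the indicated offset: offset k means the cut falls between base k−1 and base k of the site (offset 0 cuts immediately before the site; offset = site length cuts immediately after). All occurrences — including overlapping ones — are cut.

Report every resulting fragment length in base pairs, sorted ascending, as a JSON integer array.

[4,4,4,5,5,6,7,7,8,8,8,8,9,9,11,11,12,13,14,16,23,24]

Per-enzyme occurrences:
  NpsII TCCG/2: at [24, 72, 77, 116, 124, 137] ⇒ [26, 74, 79, 118, 126, 139]
  EstVI GAGCTA/1: at [9, 45, 96, 149, 183] ⇒ [10, 46, 97, 150, 184]
  GruX TGGGTCGT/6: at [16, 28, 36, 64, 84, 105, 128, 160, 169, 201, 214] ⇒ [4, 22, 34, 42, 70, 90, 111, 134, 166, 175, 207]

All cut coordinates (distinct, sorted): [4, 10, 22, 26, 34, 42, 46, 70, 74, 79, 90, 97, 111, 118, 126, 134, 139, 150, 166, 175, 184, 207]

Fragment lengths:
  4→10: 6 bp
  10→22: 12 bp
  22→26: 4 bp
  26→34: 8 bp
  34→42: 8 bp
  42→46: 4 bp
  46→70: 24 bp
  70→74: 4 bp
  74→79: 5 bp
  79→90: 11 bp
  90→97: 7 bp
  97→111: 14 bp
  111→118: 7 bp
  118→126: 8 bp
  126→134: 8 bp
  134→139: 5 bp
  139→150: 11 bp
  150→166: 16 bp
  166→175: 9 bp
  175→184: 9 bp
  184→207: 23 bp
  207→4 (wrap): 216-207+4 = 13 bp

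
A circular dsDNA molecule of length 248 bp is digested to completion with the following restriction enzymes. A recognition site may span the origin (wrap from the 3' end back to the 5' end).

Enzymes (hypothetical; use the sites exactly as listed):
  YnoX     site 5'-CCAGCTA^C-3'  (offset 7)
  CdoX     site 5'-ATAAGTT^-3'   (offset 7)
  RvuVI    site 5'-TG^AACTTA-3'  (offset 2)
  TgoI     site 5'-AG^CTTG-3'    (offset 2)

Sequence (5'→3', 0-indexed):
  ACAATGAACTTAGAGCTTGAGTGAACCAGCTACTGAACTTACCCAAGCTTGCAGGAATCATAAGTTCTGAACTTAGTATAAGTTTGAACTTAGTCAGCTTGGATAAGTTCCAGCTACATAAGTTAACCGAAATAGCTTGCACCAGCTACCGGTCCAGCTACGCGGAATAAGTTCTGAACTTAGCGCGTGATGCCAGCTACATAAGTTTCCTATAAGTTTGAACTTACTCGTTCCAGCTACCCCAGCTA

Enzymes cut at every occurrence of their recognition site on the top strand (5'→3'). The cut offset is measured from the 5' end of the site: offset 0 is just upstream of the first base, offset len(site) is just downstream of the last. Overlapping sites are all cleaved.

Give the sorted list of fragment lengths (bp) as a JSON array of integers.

[2,2,3,3,3,7,8,8,9,11,11,11,12,12,12,13,13,15,15,17,19,19,23]

Site scan:
  YnoX CCAGCTAC/7: at [25, 109, 141, 153, 192, 232] ⇒ [32, 116, 148, 160, 199, 239]
  CdoX ATAAGTT/7: at [59, 77, 102, 117, 166, 200, 211] ⇒ [66, 84, 109, 124, 173, 207, 218]
  RvuVI TGAACTTA/2: at [4, 33, 67, 84, 174, 218] ⇒ [6, 35, 69, 86, 176, 220]
  TgoI AGCTTG/2: at [13, 45, 95, 133] ⇒ [15, 47, 97, 135]

All cut coordinates (distinct, sorted): [6, 15, 32, 35, 47, 66, 69, 84, 86, 97, 109, 116, 124, 135, 148, 160, 173, 176, 199, 207, 218, 220, 239]

Fragment lengths:
  6→15: 9 bp
  15→32: 17 bp
  32→35: 3 bp
  35→47: 12 bp
  47→66: 19 bp
  66→69: 3 bp
  69→84: 15 bp
  84→86: 2 bp
  86→97: 11 bp
  97→109: 12 bp
  109→116: 7 bp
  116→124: 8 bp
  124→135: 11 bp
  135→148: 13 bp
  148→160: 12 bp
  160→173: 13 bp
  173→176: 3 bp
  176→199: 23 bp
  199→207: 8 bp
  207→218: 11 bp
  218→220: 2 bp
  220→239: 19 bp
  239→6 (wrap): 248-239+6 = 15 bp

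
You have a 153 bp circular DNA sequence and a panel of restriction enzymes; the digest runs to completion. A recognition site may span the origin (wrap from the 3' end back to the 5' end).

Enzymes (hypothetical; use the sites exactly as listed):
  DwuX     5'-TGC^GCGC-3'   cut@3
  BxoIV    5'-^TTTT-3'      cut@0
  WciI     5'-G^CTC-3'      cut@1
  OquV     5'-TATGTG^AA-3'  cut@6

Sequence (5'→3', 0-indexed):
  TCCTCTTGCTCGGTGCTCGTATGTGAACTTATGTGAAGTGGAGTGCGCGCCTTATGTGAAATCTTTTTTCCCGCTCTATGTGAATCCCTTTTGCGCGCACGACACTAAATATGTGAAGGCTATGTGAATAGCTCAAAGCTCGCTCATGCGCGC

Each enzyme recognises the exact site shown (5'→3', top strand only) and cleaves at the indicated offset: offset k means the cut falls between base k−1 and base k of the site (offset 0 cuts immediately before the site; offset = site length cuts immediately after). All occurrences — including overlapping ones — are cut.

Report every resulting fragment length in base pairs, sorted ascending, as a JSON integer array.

Scan for sites:
  DwuX TGCGCGC/3: at [43, 91, 146] ⇒ [46, 94, 149]
  BxoIV TTTT/0: at [63, 64, 65, 88] ⇒ [63, 64, 65, 88]
  WciI GCTC/1: at [7, 14, 72, 130, 137, 141, 151] ⇒ [8, 15, 73, 131, 138, 142, 152]
  OquV TATGTGAA/6: at [19, 29, 52, 76, 109, 120] ⇒ [25, 35, 58, 82, 115, 126]

Pooled cuts: [8, 15, 25, 35, 46, 58, 63, 64, 65, 73, 82, 88, 94, 115, 126, 131, 138, 142, 149, 152]

Fragment lengths:
  8→15: 7 bp
  15→25: 10 bp
  25→35: 10 bp
  35→46: 11 bp
  46→58: 12 bp
  58→63: 5 bp
  63→64: 1 bp
  64→65: 1 bp
  65→73: 8 bp
  73→82: 9 bp
  82→88: 6 bp
  88→94: 6 bp
  94→115: 21 bp
  115→126: 11 bp
  126→131: 5 bp
  131→138: 7 bp
  138→142: 4 bp
  142→149: 7 bp
  149→152: 3 bp
  152→8 (wrap): 153-152+8 = 9 bp

[1,1,3,4,5,5,6,6,7,7,7,8,9,9,10,10,11,11,12,21]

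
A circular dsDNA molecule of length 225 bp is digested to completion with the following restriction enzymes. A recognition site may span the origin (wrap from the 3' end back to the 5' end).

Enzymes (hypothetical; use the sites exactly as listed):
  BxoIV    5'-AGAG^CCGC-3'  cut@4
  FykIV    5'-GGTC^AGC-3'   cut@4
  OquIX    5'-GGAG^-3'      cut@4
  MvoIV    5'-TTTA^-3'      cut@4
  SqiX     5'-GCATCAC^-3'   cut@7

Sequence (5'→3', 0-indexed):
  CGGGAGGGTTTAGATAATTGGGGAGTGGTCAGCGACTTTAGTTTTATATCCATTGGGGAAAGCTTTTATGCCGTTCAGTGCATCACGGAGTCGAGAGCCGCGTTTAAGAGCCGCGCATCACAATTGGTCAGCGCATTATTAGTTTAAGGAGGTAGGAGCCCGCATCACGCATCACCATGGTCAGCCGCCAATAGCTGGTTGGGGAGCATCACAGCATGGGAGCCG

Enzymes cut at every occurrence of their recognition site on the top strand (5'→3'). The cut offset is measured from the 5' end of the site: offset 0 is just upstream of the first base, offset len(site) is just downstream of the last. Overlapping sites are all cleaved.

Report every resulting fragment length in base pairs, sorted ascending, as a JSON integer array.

Site scan:
  BxoIV (AGAGCCGC, off=4): starts [93, 106] → cuts [97, 110]
  FykIV (GGTCAGC, off=4): starts [26, 125, 178] → cuts [30, 129, 182]
  OquIX (GGAG, off=4): starts [2, 21, 86, 147, 154, 202, 218] → cuts [6, 25, 90, 151, 158, 206, 222]
  MvoIV (TTTA, off=4): starts [8, 36, 42, 64, 102, 142] → cuts [12, 40, 46, 68, 106, 146]
  SqiX (GCATCAC, off=7): starts [79, 114, 161, 168, 205] → cuts [86, 121, 168, 175, 212]

All cut coordinates (distinct, sorted): [6, 12, 25, 30, 40, 46, 68, 86, 90, 97, 106, 110, 121, 129, 146, 151, 158, 168, 175, 182, 206, 212, 222]

Fragment lengths:
  6→12: 6 bp
  12→25: 13 bp
  25→30: 5 bp
  30→40: 10 bp
  40→46: 6 bp
  46→68: 22 bp
  68→86: 18 bp
  86→90: 4 bp
  90→97: 7 bp
  97→106: 9 bp
  106→110: 4 bp
  110→121: 11 bp
  121→129: 8 bp
  129→146: 17 bp
  146→151: 5 bp
  151→158: 7 bp
  158→168: 10 bp
  168→175: 7 bp
  175→182: 7 bp
  182→206: 24 bp
  206→212: 6 bp
  212→222: 10 bp
  222→6 (wrap): 225-222+6 = 9 bp

[4,4,5,5,6,6,6,7,7,7,7,8,9,9,10,10,10,11,13,17,18,22,24]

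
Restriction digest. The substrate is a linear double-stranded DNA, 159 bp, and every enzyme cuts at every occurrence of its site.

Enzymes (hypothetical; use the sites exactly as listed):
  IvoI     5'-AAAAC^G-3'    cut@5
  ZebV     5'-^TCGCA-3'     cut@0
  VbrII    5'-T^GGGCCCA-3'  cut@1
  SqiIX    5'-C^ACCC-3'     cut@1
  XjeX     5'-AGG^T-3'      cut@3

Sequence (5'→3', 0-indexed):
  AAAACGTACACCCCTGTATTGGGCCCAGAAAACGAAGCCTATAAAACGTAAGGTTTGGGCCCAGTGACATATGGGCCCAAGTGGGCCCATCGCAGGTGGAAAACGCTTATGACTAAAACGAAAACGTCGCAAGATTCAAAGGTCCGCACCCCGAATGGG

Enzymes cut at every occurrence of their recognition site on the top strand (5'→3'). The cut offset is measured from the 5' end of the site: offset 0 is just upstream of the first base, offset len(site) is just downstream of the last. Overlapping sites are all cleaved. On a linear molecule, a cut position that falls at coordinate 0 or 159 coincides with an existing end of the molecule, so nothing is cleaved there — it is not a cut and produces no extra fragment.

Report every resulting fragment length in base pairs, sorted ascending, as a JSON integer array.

Per-enzyme occurrences:
  IvoI (AAAACG, off=5): starts [0, 28, 42, 99, 114, 120] → cuts [5, 33, 47, 104, 119, 125]
  ZebV (TCGCA, off=0): starts [89, 126] → cuts [89, 126]
  VbrII (TGGGCCCA, off=1): starts [19, 55, 71, 81] → cuts [20, 56, 72, 82]
  SqiIX (CACCC, off=1): starts [8, 146] → cuts [9, 147]
  XjeX (AGGT, off=3): starts [50, 93, 139] → cuts [53, 96, 142]

All cut coordinates (distinct, sorted): [5, 9, 20, 33, 47, 53, 56, 72, 82, 89, 96, 104, 119, 125, 126, 142, 147]

Fragment lengths:
  [0,5): 5 bp
  [5,9): 4 bp
  [9,20): 11 bp
  [20,33): 13 bp
  [33,47): 14 bp
  [47,53): 6 bp
  [53,56): 3 bp
  [56,72): 16 bp
  [72,82): 10 bp
  [82,89): 7 bp
  [89,96): 7 bp
  [96,104): 8 bp
  [104,119): 15 bp
  [119,125): 6 bp
  [125,126): 1 bp
  [126,142): 16 bp
  [142,147): 5 bp
  [147,159): 12 bp

[1,3,4,5,5,6,6,7,7,8,10,11,12,13,14,15,16,16]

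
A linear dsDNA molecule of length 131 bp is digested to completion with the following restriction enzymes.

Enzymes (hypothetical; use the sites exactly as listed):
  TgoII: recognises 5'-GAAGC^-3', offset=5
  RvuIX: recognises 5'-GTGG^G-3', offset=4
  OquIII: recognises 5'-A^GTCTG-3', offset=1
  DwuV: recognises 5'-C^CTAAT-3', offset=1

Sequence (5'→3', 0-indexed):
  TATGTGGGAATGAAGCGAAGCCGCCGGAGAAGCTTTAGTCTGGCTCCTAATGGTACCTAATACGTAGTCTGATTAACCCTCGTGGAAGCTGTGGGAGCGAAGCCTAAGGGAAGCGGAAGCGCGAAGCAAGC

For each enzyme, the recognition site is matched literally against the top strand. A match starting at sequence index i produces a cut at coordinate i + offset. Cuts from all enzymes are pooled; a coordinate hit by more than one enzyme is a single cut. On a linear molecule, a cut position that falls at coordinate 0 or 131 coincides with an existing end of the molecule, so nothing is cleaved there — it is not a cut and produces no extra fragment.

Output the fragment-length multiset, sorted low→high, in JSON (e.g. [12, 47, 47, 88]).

[4,4,5,5,6,7,7,9,9,9,10,10,11,12,23]

Per-enzyme occurrences:
  TgoII (GAAGC, off=5): starts [11, 16, 28, 84, 98, 109, 115, 122] → cuts [16, 21, 33, 89, 103, 114, 120, 127]
  RvuIX (GTGGG, off=4): starts [3, 90] → cuts [7, 94]
  OquIII (AGTCTG, off=1): starts [36, 65] → cuts [37, 66]
  DwuV (CCTAAT, off=1): starts [45, 55] → cuts [46, 56]

All cut coordinates (distinct, sorted): [7, 16, 21, 33, 37, 46, 56, 66, 89, 94, 103, 114, 120, 127]

Fragment lengths:
  [0,7): 7 bp
  [7,16): 9 bp
  [16,21): 5 bp
  [21,33): 12 bp
  [33,37): 4 bp
  [37,46): 9 bp
  [46,56): 10 bp
  [56,66): 10 bp
  [66,89): 23 bp
  [89,94): 5 bp
  [94,103): 9 bp
  [103,114): 11 bp
  [114,120): 6 bp
  [120,127): 7 bp
  [127,131): 4 bp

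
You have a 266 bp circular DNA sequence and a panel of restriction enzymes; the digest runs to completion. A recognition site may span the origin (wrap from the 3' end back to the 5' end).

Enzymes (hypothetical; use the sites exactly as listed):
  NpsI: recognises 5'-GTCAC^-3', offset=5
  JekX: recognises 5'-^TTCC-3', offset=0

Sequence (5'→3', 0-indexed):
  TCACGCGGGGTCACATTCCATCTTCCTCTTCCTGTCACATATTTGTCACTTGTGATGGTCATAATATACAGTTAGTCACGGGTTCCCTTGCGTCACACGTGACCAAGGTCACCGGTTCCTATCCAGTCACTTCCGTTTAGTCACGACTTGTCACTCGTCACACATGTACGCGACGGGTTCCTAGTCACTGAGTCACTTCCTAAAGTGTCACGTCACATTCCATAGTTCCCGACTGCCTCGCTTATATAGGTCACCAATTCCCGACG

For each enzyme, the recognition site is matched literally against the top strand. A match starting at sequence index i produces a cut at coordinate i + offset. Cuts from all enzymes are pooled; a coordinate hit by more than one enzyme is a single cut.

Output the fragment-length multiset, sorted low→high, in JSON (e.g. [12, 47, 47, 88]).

Per-enzyme occurrences:
  NpsI GTCAC/5: at [9, 33, 44, 74, 91, 107, 125, 139, 149, 156, 183, 191, 206, 211, 249, 265] ⇒ [4, 14, 38, 49, 79, 96, 112, 130, 144, 154, 161, 188, 196, 211, 216, 254]
  JekX TTCC/0: at [15, 22, 28, 82, 115, 130, 177, 196, 217, 225, 257] ⇒ [15, 22, 28, 82, 115, 130, 177, 196, 217, 225, 257]

Pooled cuts: [4, 14, 15, 22, 28, 38, 49, 79, 82, 96, 112, 115, 130, 144, 154, 161, 177, 188, 196, 211, 216, 217, 225, 254, 257]

Fragment lengths:
  4→14: 10 bp
  14→15: 1 bp
  15→22: 7 bp
  22→28: 6 bp
  28→38: 10 bp
  38→49: 11 bp
  49→79: 30 bp
  79→82: 3 bp
  82→96: 14 bp
  96→112: 16 bp
  112→115: 3 bp
  115→130: 15 bp
  130→144: 14 bp
  144→154: 10 bp
  154→161: 7 bp
  161→177: 16 bp
  177→188: 11 bp
  188→196: 8 bp
  196→211: 15 bp
  211→216: 5 bp
  216→217: 1 bp
  217→225: 8 bp
  225→254: 29 bp
  254→257: 3 bp
  257→4 (wrap): 266-257+4 = 13 bp

[1,1,3,3,3,5,6,7,7,8,8,10,10,10,11,11,13,14,14,15,15,16,16,29,30]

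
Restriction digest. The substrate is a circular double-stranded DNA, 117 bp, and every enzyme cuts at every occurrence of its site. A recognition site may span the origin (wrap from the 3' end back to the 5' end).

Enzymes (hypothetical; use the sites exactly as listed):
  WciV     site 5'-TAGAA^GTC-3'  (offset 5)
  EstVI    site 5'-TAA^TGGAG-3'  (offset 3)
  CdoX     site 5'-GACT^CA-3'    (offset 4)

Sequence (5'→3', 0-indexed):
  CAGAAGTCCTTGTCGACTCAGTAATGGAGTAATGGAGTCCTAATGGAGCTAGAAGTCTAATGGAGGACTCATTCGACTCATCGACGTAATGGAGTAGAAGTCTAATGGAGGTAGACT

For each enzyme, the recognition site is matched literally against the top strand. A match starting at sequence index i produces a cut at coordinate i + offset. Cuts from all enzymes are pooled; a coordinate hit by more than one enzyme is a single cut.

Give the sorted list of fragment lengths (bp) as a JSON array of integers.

[6,6,6,8,9,9,10,11,11,11,12,18]

Scan for sites:
  WciV TAGAAGTC/5: at [49, 94] ⇒ [54, 99]
  EstVI TAATGGAG/3: at [21, 29, 40, 57, 86, 102] ⇒ [24, 32, 43, 60, 89, 105]
  CdoX GACTCA/4: at [14, 65, 74, 113] ⇒ [0, 18, 69, 78]

All cut coordinates (distinct, sorted): [0, 18, 24, 32, 43, 54, 60, 69, 78, 89, 99, 105]

Fragments:
  0→18: 18 bp
  18→24: 6 bp
  24→32: 8 bp
  32→43: 11 bp
  43→54: 11 bp
  54→60: 6 bp
  60→69: 9 bp
  69→78: 9 bp
  78→89: 11 bp
  89→99: 10 bp
  99→105: 6 bp
  105→0 (wrap): 117-105+0 = 12 bp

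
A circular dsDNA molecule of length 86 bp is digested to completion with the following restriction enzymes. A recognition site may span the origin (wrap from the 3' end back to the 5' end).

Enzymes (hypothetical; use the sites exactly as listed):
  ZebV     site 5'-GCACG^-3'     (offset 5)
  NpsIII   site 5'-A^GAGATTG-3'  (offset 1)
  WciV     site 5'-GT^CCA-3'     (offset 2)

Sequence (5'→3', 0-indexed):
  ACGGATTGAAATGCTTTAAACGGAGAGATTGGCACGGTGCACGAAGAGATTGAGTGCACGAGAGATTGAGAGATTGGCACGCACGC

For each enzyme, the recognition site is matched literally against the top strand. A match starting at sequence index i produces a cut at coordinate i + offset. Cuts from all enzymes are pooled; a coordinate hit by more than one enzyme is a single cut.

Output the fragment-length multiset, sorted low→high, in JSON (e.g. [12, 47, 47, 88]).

[1,2,4,4,7,8,12,12,15,21]

Scan for sites:
  ZebV GCACG/5: at [31, 38, 55, 76, 80, 84] ⇒ [3, 36, 43, 60, 81, 85]
  NpsIII AGAGATTG/1: at [23, 44, 60, 68] ⇒ [24, 45, 61, 69]
  WciV (GTCCA, off=2): no sites

Pooled cuts: [3, 24, 36, 43, 45, 60, 61, 69, 81, 85]

Fragment lengths:
  3→24: 21 bp
  24→36: 12 bp
  36→43: 7 bp
  43→45: 2 bp
  45→60: 15 bp
  60→61: 1 bp
  61→69: 8 bp
  69→81: 12 bp
  81→85: 4 bp
  85→3 (wrap): 86-85+3 = 4 bp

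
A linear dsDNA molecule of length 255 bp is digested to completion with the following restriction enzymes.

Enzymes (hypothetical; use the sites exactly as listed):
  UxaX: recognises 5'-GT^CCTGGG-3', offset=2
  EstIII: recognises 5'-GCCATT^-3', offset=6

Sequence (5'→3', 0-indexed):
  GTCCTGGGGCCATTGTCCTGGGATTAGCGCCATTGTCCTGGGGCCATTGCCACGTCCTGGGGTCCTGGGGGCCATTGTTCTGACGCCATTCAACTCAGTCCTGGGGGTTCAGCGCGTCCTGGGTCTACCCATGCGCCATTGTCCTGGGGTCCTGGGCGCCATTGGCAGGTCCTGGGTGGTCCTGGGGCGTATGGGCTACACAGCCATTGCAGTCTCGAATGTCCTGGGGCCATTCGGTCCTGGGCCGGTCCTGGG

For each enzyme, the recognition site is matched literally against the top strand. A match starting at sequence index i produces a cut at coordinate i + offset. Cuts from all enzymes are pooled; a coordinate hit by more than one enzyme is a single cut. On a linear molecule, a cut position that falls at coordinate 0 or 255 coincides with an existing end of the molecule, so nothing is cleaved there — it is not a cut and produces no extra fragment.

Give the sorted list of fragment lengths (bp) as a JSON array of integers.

Scan for sites:
  UxaX GTCCTGGG/2: at [0, 14, 34, 53, 61, 97, 115, 140, 148, 168, 178, 220, 236, 247] ⇒ [2, 16, 36, 55, 63, 99, 117, 142, 150, 170, 180, 222, 238, 249]
  EstIII GCCATT/6: at [8, 28, 42, 70, 84, 134, 157, 202, 228] ⇒ [14, 34, 48, 76, 90, 140, 163, 208, 234]

All cut coordinates (distinct, sorted): [2, 14, 16, 34, 36, 48, 55, 63, 76, 90, 99, 117, 140, 142, 150, 163, 170, 180, 208, 222, 234, 238, 249]

Fragment lengths:
  [0,2): 2 bp
  [2,14): 12 bp
  [14,16): 2 bp
  [16,34): 18 bp
  [34,36): 2 bp
  [36,48): 12 bp
  [48,55): 7 bp
  [55,63): 8 bp
  [63,76): 13 bp
  [76,90): 14 bp
  [90,99): 9 bp
  [99,117): 18 bp
  [117,140): 23 bp
  [140,142): 2 bp
  [142,150): 8 bp
  [150,163): 13 bp
  [163,170): 7 bp
  [170,180): 10 bp
  [180,208): 28 bp
  [208,222): 14 bp
  [222,234): 12 bp
  [234,238): 4 bp
  [238,249): 11 bp
  [249,255): 6 bp

[2,2,2,2,4,6,7,7,8,8,9,10,11,12,12,12,13,13,14,14,18,18,23,28]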